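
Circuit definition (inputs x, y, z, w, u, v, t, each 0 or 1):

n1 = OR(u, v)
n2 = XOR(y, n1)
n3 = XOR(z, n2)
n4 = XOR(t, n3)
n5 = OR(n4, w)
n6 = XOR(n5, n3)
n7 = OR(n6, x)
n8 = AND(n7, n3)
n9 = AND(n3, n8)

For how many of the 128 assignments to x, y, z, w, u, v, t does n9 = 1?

40

n9 = AND(n3, n8) must be 1, so both n3 = 1 and n8 = 1.
n3 = XOR(z, n2) must be 1, so z and n2 differ.
Enumerating the 128 input combinations, 40 give n9 = 1 and 88 give n9 = 0.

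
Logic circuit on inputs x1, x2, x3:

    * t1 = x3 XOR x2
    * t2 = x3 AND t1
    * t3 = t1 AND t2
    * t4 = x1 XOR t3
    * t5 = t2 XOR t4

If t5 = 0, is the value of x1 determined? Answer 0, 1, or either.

t5 = t2 XOR t4 must be 0, so t2 and t4 are equal.
Every assignment with t5 = 0 has x1 = 0; there are 4 such assignment(s).
  x1=0, x2=0, x3=0
  x1=0, x2=0, x3=1
  x1=0, x2=1, x3=0
  x1=0, x2=1, x3=1

0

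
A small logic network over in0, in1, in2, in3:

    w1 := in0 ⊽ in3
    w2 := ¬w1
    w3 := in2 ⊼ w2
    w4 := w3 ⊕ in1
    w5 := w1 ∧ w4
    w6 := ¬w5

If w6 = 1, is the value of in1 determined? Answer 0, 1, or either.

either

Both values of in1 occur among assignments with w6 = 1:
  in1=0: in0=0, in1=0, in2=0, in3=1
  in1=1: in0=0, in1=1, in2=0, in3=0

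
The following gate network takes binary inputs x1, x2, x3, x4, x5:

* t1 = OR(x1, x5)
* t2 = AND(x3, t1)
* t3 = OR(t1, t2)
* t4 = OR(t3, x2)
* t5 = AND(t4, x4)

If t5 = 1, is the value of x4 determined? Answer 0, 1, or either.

t5 = AND(t4, x4) must be 1, so both t4 = 1 and x4 = 1.
Every assignment with t5 = 1 has x4 = 1; there are 14 such assignment(s).

1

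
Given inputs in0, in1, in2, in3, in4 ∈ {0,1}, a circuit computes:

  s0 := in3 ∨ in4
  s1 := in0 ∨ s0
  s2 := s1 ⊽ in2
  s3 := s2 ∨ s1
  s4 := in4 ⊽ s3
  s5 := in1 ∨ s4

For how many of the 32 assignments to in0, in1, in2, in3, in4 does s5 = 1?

17

s5 = in1 ∨ s4 must be 1, so at least one of in1, s4 is 1.
Enumerating the 32 input combinations, 17 give s5 = 1 and 15 give s5 = 0.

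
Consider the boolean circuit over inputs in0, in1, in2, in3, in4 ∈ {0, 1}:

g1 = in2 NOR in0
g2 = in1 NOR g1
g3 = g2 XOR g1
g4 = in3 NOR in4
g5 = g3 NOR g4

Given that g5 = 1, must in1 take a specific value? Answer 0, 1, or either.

g5 = g3 NOR g4 must be 1, so both g3 = 0 and g4 = 0.
g3 = g2 XOR g1 must be 0, so g2 and g1 are equal.
g4 = in3 NOR in4 must be 0, so at least one of in3, in4 is 1.
Every assignment with g5 = 1 has in1 = 1; there are 9 such assignment(s).

1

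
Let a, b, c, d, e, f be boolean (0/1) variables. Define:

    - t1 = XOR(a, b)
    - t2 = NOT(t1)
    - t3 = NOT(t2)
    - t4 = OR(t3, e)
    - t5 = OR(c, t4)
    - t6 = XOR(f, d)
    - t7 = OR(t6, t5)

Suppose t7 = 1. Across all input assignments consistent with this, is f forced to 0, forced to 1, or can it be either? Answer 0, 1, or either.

either

Both values of f occur among assignments with t7 = 1:
  f=0: a=0, b=0, c=0, d=0, e=1, f=0
  f=1: a=0, b=0, c=0, d=0, e=0, f=1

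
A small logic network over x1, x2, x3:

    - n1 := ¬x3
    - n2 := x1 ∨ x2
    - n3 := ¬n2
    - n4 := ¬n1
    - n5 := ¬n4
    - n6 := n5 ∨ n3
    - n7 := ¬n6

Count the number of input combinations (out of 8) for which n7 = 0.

n7 = ¬n6 must be 0, so n6 = 1.
n6 = n5 ∨ n3 must be 1, so at least one of n5, n3 is 1.
Satisfying assignments:
  x1=0, x2=0, x3=0
  x1=0, x2=0, x3=1
  x1=0, x2=1, x3=0
  x1=1, x2=0, x3=0
  x1=1, x2=1, x3=0

5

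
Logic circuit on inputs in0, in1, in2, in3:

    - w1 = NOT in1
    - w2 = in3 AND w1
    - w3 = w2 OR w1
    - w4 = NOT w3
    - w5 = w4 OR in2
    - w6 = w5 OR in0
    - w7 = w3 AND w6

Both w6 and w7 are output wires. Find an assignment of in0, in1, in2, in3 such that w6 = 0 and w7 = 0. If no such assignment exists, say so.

in0=0, in1=0, in2=0, in3=1

Check with in0=0, in1=0, in2=0, in3=1:
w1 = NOT in1 = NOT 0 = 1
w2 = in3 AND w1 = 1 AND 1 = 1
w3 = w2 OR w1 = 1 OR 1 = 1
w4 = NOT w3 = NOT 1 = 0
w5 = w4 OR in2 = 0 OR 0 = 0
w6 = w5 OR in0 = 0 OR 0 = 0
w7 = w3 AND w6 = 1 AND 0 = 0
So w6 = 0 and w7 = 0.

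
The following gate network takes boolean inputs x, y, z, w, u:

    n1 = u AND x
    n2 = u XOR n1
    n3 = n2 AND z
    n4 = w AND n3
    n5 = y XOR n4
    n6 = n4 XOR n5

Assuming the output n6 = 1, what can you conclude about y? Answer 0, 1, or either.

1

n6 = n4 XOR n5 must be 1, so n4 and n5 differ.
Every assignment with n6 = 1 has y = 1; there are 16 such assignment(s).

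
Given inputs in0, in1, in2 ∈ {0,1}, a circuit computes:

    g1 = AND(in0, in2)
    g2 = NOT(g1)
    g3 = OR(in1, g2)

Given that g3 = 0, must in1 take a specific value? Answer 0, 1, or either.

g3 = OR(in1, g2) must be 0, so both in1 = 0 and g2 = 0.
g2 = NOT(g1) must be 0, so g1 = 1.
g1 = AND(in0, in2) must be 1, so both in0 = 1 and in2 = 1.
Every assignment with g3 = 0 has in1 = 0; there are 1 such assignment(s).
  in0=1, in1=0, in2=1

0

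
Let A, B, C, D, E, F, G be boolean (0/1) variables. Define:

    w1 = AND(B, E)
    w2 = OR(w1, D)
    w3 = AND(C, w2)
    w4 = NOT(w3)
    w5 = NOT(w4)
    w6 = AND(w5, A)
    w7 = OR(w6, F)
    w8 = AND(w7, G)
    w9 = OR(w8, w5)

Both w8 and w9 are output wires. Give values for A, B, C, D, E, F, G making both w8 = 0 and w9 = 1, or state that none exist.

Check with A=1, B=1, C=1, D=0, E=1, F=1, G=0:
w1 = AND(B, E) = AND(1, 1) = 1
w2 = OR(w1, D) = OR(1, 0) = 1
w3 = AND(C, w2) = AND(1, 1) = 1
w4 = NOT(w3) = NOT 1 = 0
w5 = NOT(w4) = NOT 0 = 1
w6 = AND(w5, A) = AND(1, 1) = 1
w7 = OR(w6, F) = OR(1, 1) = 1
w8 = AND(w7, G) = AND(1, 0) = 0
w9 = OR(w8, w5) = OR(0, 1) = 1
So w8 = 0 and w9 = 1.

A=1, B=1, C=1, D=0, E=1, F=1, G=0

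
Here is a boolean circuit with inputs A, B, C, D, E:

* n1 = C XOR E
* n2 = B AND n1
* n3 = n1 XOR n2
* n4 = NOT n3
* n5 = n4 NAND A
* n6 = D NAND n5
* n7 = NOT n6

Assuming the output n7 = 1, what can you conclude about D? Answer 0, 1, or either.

1

n7 = NOT n6 must be 1, so n6 = 0.
Every assignment with n7 = 1 has D = 1; there are 10 such assignment(s).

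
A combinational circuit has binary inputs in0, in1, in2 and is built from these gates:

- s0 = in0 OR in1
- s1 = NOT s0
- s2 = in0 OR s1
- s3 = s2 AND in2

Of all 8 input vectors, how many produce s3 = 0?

5

s3 = s2 AND in2 must be 0, so at least one of s2, in2 is 0.
Enumerating the 8 input combinations, 5 give s3 = 0 and 3 give s3 = 1.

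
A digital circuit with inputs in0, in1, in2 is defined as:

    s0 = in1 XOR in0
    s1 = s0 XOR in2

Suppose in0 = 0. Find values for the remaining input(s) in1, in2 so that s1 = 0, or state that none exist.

in1=1, in2=1

s1 = s0 XOR in2 must be 0, so s0 and in2 are equal.
Check with in0 = 0 and in1=1, in2=1:
s0 = in1 XOR in0 = 1 XOR 0 = 1
s1 = s0 XOR in2 = 1 XOR 1 = 0
So s1 = 0.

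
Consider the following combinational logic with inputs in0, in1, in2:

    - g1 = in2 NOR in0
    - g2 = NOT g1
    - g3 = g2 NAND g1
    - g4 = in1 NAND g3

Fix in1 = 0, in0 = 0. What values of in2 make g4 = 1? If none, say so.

g4 = in1 NAND g3 must be 1, so at least one of in1, g3 is 0.
Check with in1 = 0, in0 = 0 and in2=0:
g1 = in2 NOR in0 = 0 NOR 0 = 1
g2 = NOT g1 = NOT 1 = 0
g3 = g2 NAND g1 = 0 NAND 1 = 1
g4 = in1 NAND g3 = 0 NAND 1 = 1
So g4 = 1.

in2=0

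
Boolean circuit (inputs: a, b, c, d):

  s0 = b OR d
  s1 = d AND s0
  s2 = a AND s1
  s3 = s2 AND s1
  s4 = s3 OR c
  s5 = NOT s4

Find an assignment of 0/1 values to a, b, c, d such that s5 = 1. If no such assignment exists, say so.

a=0, b=1, c=0, d=0

s5 = NOT s4 must be 1, so s4 = 0.
s4 = s3 OR c must be 0, so both s3 = 0 and c = 0.
s3 = s2 AND s1 must be 0, so at least one of s2, s1 is 0.
Check with a=0, b=1, c=0, d=0:
s0 = b OR d = 1 OR 0 = 1
s1 = d AND s0 = 0 AND 1 = 0
s2 = a AND s1 = 0 AND 0 = 0
s3 = s2 AND s1 = 0 AND 0 = 0
s4 = s3 OR c = 0 OR 0 = 0
s5 = NOT s4 = NOT 0 = 1
So s5 = 1 as required.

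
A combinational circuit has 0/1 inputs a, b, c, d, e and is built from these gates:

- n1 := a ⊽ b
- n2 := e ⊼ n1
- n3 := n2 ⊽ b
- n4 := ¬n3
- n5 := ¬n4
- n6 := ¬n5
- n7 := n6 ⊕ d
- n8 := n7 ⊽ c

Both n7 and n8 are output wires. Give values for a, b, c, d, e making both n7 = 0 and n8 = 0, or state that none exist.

a=1, b=1, c=1, d=1, e=0

Check with a=1, b=1, c=1, d=1, e=0:
n1 = a ⊽ b = 1 ⊽ 1 = 0
n2 = e ⊼ n1 = 0 ⊼ 0 = 1
n3 = n2 ⊽ b = 1 ⊽ 1 = 0
n4 = ¬n3 = ¬0 = 1
n5 = ¬n4 = ¬1 = 0
n6 = ¬n5 = ¬0 = 1
n7 = n6 ⊕ d = 1 ⊕ 1 = 0
n8 = n7 ⊽ c = 0 ⊽ 1 = 0
So n7 = 0 and n8 = 0.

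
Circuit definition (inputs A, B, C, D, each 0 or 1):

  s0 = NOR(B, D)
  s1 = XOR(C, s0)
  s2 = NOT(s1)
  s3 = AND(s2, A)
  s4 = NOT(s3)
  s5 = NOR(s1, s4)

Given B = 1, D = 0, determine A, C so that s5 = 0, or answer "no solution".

A=0, C=0

s5 = NOR(s1, s4) must be 0, so at least one of s1, s4 is 1.
Check with B = 1, D = 0 and A=0, C=0:
s0 = NOR(B, D) = NOR(1, 0) = 0
s1 = XOR(C, s0) = XOR(0, 0) = 0
s2 = NOT(s1) = NOT 0 = 1
s3 = AND(s2, A) = AND(1, 0) = 0
s4 = NOT(s3) = NOT 0 = 1
s5 = NOR(s1, s4) = NOR(0, 1) = 0
So s5 = 0.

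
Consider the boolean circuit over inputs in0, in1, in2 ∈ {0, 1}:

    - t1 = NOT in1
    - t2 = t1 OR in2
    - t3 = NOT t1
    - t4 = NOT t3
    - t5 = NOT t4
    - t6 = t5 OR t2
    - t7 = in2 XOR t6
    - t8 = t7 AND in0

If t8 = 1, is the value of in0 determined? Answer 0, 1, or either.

t8 = t7 AND in0 must be 1, so both t7 = 1 and in0 = 1.
t7 = in2 XOR t6 must be 1, so in2 and t6 differ.
Every assignment with t8 = 1 has in0 = 1; there are 2 such assignment(s).
  in0=1, in1=0, in2=0
  in0=1, in1=1, in2=0

1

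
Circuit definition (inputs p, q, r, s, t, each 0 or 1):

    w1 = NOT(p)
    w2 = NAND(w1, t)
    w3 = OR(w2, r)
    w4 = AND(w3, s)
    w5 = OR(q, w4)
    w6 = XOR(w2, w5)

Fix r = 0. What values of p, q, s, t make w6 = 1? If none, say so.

Check with r = 0 and p=0, q=1, s=0, t=1:
w1 = NOT(p) = NOT 0 = 1
w2 = NAND(w1, t) = NAND(1, 1) = 0
w3 = OR(w2, r) = OR(0, 0) = 0
w4 = AND(w3, s) = AND(0, 0) = 0
w5 = OR(q, w4) = OR(1, 0) = 1
w6 = XOR(w2, w5) = XOR(0, 1) = 1
So w6 = 1.

p=0, q=1, s=0, t=1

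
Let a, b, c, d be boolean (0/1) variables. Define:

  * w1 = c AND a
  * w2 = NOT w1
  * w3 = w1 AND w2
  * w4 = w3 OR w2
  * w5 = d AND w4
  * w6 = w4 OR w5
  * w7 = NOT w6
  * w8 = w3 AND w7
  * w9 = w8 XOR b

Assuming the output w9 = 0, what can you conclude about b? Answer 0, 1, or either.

0

w9 = w8 XOR b must be 0, so w8 and b are equal.
Every assignment with w9 = 0 has b = 0; there are 8 such assignment(s).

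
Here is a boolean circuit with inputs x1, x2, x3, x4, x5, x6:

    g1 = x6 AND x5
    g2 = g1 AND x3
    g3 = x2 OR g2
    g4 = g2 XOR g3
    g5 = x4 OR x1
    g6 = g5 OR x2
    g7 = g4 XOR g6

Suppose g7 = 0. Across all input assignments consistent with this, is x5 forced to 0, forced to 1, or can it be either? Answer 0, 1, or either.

Both values of x5 occur among assignments with g7 = 0:
  x5=0: x1=0, x2=0, x3=0, x4=0, x5=0, x6=0
  x5=1: x1=0, x2=0, x3=0, x4=0, x5=1, x6=0

either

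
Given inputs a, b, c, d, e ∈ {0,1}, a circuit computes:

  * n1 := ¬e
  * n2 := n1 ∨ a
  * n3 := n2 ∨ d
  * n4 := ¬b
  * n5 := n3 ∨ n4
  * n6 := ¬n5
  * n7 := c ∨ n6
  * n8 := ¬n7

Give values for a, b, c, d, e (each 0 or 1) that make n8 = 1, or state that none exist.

Check with a=0 b=0 c=0 d=1 e=1:
n1 = ¬e = ¬1 = 0
n2 = n1 ∨ a = 0 ∨ 0 = 0
n3 = n2 ∨ d = 0 ∨ 1 = 1
n4 = ¬b = ¬0 = 1
n5 = n3 ∨ n4 = 1 ∨ 1 = 1
n6 = ¬n5 = ¬1 = 0
n7 = c ∨ n6 = 0 ∨ 0 = 0
n8 = ¬n7 = ¬0 = 1
So n8 = 1 as required.

a=0 b=0 c=0 d=1 e=1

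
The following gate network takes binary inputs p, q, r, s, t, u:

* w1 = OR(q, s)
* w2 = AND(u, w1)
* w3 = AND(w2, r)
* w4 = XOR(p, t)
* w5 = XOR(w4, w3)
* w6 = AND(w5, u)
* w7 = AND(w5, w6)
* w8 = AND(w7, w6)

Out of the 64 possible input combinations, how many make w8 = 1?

16

w8 = AND(w7, w6) must be 1, so both w7 = 1 and w6 = 1.
Enumerating the 64 input combinations, 16 give w8 = 1 and 48 give w8 = 0.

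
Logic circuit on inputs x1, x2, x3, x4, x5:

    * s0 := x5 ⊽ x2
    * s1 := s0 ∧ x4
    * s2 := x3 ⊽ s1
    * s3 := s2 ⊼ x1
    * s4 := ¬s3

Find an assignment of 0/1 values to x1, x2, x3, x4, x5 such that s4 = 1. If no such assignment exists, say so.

s4 = ¬s3 must be 1, so s3 = 0.
Check with x1=1 x2=0 x3=0 x4=1 x5=1:
s0 = x5 ⊽ x2 = 1 ⊽ 0 = 0
s1 = s0 ∧ x4 = 0 ∧ 1 = 0
s2 = x3 ⊽ s1 = 0 ⊽ 0 = 1
s3 = s2 ⊼ x1 = 1 ⊼ 1 = 0
s4 = ¬s3 = ¬0 = 1
So s4 = 1 as required.

x1=1 x2=0 x3=0 x4=1 x5=1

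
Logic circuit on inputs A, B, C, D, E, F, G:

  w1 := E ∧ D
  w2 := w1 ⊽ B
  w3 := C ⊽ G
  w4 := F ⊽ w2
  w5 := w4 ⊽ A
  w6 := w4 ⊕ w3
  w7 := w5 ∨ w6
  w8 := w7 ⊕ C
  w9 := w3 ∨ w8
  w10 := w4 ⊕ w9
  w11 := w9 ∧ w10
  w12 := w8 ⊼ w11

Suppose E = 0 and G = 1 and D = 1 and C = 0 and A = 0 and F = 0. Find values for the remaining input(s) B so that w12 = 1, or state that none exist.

B=1

Check with E = 0 and G = 1 and D = 1 and C = 0 and A = 0 and F = 0 and B=1:
w1 = E ∧ D = 0 ∧ 1 = 0
w2 = w1 ⊽ B = 0 ⊽ 1 = 0
w3 = C ⊽ G = 0 ⊽ 1 = 0
w4 = F ⊽ w2 = 0 ⊽ 0 = 1
w5 = w4 ⊽ A = 1 ⊽ 0 = 0
w6 = w4 ⊕ w3 = 1 ⊕ 0 = 1
w7 = w5 ∨ w6 = 0 ∨ 1 = 1
w8 = w7 ⊕ C = 1 ⊕ 0 = 1
w9 = w3 ∨ w8 = 0 ∨ 1 = 1
w10 = w4 ⊕ w9 = 1 ⊕ 1 = 0
w11 = w9 ∧ w10 = 1 ∧ 0 = 0
w12 = w8 ⊼ w11 = 1 ⊼ 0 = 1
So w12 = 1.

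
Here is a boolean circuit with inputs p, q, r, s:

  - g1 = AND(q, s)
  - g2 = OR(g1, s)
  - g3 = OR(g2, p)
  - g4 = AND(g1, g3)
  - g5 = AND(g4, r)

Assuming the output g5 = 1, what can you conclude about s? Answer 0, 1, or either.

g5 = AND(g4, r) must be 1, so both g4 = 1 and r = 1.
Every assignment with g5 = 1 has s = 1; there are 2 such assignment(s).
  p=0, q=1, r=1, s=1
  p=1, q=1, r=1, s=1

1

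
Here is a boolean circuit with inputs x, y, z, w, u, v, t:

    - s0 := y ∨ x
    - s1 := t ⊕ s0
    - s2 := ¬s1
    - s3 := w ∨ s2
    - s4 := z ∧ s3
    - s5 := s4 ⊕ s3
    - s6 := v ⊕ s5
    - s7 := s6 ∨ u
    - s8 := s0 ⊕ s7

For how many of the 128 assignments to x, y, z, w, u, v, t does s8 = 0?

80

s8 = s0 ⊕ s7 must be 0, so s0 and s7 are equal.
Enumerating the 128 input combinations, 80 give s8 = 0 and 48 give s8 = 1.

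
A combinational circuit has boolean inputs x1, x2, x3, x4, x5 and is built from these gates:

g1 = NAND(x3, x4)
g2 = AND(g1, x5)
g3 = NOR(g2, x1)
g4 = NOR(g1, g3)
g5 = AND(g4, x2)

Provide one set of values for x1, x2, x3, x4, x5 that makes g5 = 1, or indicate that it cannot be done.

g5 = AND(g4, x2) must be 1, so both g4 = 1 and x2 = 1.
g4 = NOR(g1, g3) must be 1, so both g1 = 0 and g3 = 0.
Check with x1=1 x2=1 x3=1 x4=1 x5=0:
g1 = NAND(x3, x4) = NAND(1, 1) = 0
g2 = AND(g1, x5) = AND(0, 0) = 0
g3 = NOR(g2, x1) = NOR(0, 1) = 0
g4 = NOR(g1, g3) = NOR(0, 0) = 1
g5 = AND(g4, x2) = AND(1, 1) = 1
So g5 = 1 as required.

x1=1 x2=1 x3=1 x4=1 x5=0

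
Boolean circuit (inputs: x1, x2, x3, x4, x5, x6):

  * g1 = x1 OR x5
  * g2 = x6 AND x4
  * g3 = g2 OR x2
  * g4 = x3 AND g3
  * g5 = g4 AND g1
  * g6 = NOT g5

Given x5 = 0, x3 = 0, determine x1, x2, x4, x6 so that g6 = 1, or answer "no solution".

g6 = NOT g5 must be 1, so g5 = 0.
g5 = g4 AND g1 must be 0, so at least one of g4, g1 is 0.
Check with x5 = 0, x3 = 0 and x1=0, x2=0, x4=0, x6=0:
g1 = x1 OR x5 = 0 OR 0 = 0
g2 = x6 AND x4 = 0 AND 0 = 0
g3 = g2 OR x2 = 0 OR 0 = 0
g4 = x3 AND g3 = 0 AND 0 = 0
g5 = g4 AND g1 = 0 AND 0 = 0
g6 = NOT g5 = NOT 0 = 1
So g6 = 1.

x1=0, x2=0, x4=0, x6=0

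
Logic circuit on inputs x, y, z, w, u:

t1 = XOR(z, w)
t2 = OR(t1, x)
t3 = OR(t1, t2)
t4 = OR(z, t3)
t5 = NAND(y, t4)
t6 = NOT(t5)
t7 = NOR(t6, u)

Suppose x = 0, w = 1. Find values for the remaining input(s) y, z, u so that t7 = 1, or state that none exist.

y=0, z=1, u=0

t7 = NOR(t6, u) must be 1, so both t6 = 0 and u = 0.
t6 = NOT(t5) must be 0, so t5 = 1.
Check with x = 0, w = 1 and y=0, z=1, u=0:
t1 = XOR(z, w) = XOR(1, 1) = 0
t2 = OR(t1, x) = OR(0, 0) = 0
t3 = OR(t1, t2) = OR(0, 0) = 0
t4 = OR(z, t3) = OR(1, 0) = 1
t5 = NAND(y, t4) = NAND(0, 1) = 1
t6 = NOT(t5) = NOT 1 = 0
t7 = NOR(t6, u) = NOR(0, 0) = 1
So t7 = 1.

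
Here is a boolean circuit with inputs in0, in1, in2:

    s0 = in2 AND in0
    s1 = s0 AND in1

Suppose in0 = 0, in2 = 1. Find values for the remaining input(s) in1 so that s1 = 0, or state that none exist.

in1=1

s1 = s0 AND in1 must be 0, so at least one of s0, in1 is 0.
Check with in0 = 0, in2 = 1 and in1=1:
s0 = in2 AND in0 = 1 AND 0 = 0
s1 = s0 AND in1 = 0 AND 1 = 0
So s1 = 0.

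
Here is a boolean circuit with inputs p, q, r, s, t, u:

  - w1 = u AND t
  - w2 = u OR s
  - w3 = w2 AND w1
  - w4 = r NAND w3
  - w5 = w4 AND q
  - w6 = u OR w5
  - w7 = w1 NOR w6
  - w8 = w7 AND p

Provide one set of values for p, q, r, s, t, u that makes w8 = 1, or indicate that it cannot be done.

p=1 q=0 r=0 s=0 t=1 u=0

Check with p=1 q=0 r=0 s=0 t=1 u=0:
w1 = u AND t = 0 AND 1 = 0
w2 = u OR s = 0 OR 0 = 0
w3 = w2 AND w1 = 0 AND 0 = 0
w4 = r NAND w3 = 0 NAND 0 = 1
w5 = w4 AND q = 1 AND 0 = 0
w6 = u OR w5 = 0 OR 0 = 0
w7 = w1 NOR w6 = 0 NOR 0 = 1
w8 = w7 AND p = 1 AND 1 = 1
So w8 = 1 as required.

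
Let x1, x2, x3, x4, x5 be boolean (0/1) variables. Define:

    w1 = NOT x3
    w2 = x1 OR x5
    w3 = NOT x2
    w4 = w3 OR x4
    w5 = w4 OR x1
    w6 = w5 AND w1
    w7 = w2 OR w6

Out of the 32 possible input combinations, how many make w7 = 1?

w7 = w2 OR w6 must be 1, so at least one of w2, w6 is 1.
Enumerating the 32 input combinations, 27 give w7 = 1 and 5 give w7 = 0.

27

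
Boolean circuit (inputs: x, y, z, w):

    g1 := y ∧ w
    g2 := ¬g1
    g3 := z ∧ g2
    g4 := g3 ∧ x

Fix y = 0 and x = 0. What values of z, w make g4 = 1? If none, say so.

With y = 0 and x = 0 fixed, none of the 4 settings of z, w give g4 = 1.
For example, with z=1, w=1:
g1 = y ∧ w = 0 ∧ 1 = 0
g2 = ¬g1 = ¬0 = 1
g3 = z ∧ g2 = 1 ∧ 1 = 1
g4 = g3 ∧ x = 1 ∧ 0 = 0
giving g4 = 0 ≠ 1.

no solution exists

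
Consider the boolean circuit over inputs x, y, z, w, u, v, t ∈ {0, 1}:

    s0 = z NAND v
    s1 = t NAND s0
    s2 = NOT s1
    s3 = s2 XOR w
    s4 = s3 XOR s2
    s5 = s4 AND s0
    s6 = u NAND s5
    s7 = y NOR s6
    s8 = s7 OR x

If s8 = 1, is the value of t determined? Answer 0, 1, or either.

Both values of t occur among assignments with s8 = 1:
  t=0: x=0, y=0, z=0, w=1, u=1, v=0, t=0
  t=1: x=0, y=0, z=0, w=1, u=1, v=0, t=1

either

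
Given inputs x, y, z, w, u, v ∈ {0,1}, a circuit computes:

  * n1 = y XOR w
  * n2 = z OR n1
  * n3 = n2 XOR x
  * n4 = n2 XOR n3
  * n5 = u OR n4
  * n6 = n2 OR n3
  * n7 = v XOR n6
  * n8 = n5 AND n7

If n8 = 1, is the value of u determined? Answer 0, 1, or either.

either

Both values of u occur among assignments with n8 = 1:
  u=0: x=1, y=0, z=0, w=0, u=0, v=0
  u=1: x=0, y=0, z=0, w=0, u=1, v=1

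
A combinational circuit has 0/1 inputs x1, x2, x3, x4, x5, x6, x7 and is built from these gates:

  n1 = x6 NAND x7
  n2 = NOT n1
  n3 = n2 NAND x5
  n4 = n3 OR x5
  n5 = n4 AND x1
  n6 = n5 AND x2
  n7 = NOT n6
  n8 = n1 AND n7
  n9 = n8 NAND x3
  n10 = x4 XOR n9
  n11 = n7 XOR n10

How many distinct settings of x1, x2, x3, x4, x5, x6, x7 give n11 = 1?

64

n11 = n7 XOR n10 must be 1, so n7 and n10 differ.
Enumerating the 128 input combinations, 64 give n11 = 1 and 64 give n11 = 0.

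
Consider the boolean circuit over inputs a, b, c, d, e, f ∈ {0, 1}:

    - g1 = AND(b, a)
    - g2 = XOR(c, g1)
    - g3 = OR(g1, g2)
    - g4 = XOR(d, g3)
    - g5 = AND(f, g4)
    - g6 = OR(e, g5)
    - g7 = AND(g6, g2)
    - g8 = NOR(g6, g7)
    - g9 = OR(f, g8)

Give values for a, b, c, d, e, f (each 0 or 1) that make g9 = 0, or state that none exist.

a=0, b=0, c=1, d=1, e=1, f=0

g9 = OR(f, g8) must be 0, so both f = 0 and g8 = 0.
Check with a=0, b=0, c=1, d=1, e=1, f=0:
g1 = AND(b, a) = AND(0, 0) = 0
g2 = XOR(c, g1) = XOR(1, 0) = 1
g3 = OR(g1, g2) = OR(0, 1) = 1
g4 = XOR(d, g3) = XOR(1, 1) = 0
g5 = AND(f, g4) = AND(0, 0) = 0
g6 = OR(e, g5) = OR(1, 0) = 1
g7 = AND(g6, g2) = AND(1, 1) = 1
g8 = NOR(g6, g7) = NOR(1, 1) = 0
g9 = OR(f, g8) = OR(0, 0) = 0
So g9 = 0 as required.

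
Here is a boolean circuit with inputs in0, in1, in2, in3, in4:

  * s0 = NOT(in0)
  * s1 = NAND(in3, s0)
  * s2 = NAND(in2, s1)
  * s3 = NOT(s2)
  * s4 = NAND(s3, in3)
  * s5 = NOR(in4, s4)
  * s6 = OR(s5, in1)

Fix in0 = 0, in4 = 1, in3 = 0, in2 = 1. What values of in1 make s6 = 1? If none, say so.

s6 = OR(s5, in1) must be 1, so at least one of s5, in1 is 1.
Check with in0 = 0, in4 = 1, in3 = 0, in2 = 1 and in1=1:
s0 = NOT(in0) = NOT 0 = 1
s1 = NAND(in3, s0) = NAND(0, 1) = 1
s2 = NAND(in2, s1) = NAND(1, 1) = 0
s3 = NOT(s2) = NOT 0 = 1
s4 = NAND(s3, in3) = NAND(1, 0) = 1
s5 = NOR(in4, s4) = NOR(1, 1) = 0
s6 = OR(s5, in1) = OR(0, 1) = 1
So s6 = 1.

in1=1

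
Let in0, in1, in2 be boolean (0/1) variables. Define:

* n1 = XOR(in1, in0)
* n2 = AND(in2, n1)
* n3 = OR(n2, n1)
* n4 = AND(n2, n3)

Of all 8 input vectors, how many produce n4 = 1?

2

n4 = AND(n2, n3) must be 1, so both n2 = 1 and n3 = 1.
n2 = AND(in2, n1) must be 1, so both in2 = 1 and n1 = 1.
n3 = OR(n2, n1) must be 1, so at least one of n2, n1 is 1.
Satisfying assignments:
  in0=0, in1=1, in2=1
  in0=1, in1=0, in2=1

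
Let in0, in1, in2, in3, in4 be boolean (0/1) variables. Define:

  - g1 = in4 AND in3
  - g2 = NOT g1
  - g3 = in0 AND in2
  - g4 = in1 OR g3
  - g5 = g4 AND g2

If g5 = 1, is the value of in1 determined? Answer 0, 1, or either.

either

Both values of in1 occur among assignments with g5 = 1:
  in1=0: in0=1, in1=0, in2=1, in3=0, in4=0
  in1=1: in0=0, in1=1, in2=0, in3=0, in4=0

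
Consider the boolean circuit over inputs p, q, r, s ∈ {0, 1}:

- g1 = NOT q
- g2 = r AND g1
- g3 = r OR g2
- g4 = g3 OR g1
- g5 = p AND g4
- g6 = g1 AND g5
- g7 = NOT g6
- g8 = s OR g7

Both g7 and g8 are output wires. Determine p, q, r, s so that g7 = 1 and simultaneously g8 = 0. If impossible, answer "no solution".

no solution exists

Across all 16 input combinations, none give both g7 = 1 and g8 = 0.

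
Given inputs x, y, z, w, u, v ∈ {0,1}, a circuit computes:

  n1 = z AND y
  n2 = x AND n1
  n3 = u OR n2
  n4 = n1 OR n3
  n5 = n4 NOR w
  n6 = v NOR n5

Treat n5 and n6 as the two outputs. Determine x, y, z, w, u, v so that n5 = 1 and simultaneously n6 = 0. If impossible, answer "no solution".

x=1 y=0 z=1 w=0 u=0 v=1

Check with x=1 y=0 z=1 w=0 u=0 v=1:
n1 = z AND y = 1 AND 0 = 0
n2 = x AND n1 = 1 AND 0 = 0
n3 = u OR n2 = 0 OR 0 = 0
n4 = n1 OR n3 = 0 OR 0 = 0
n5 = n4 NOR w = 0 NOR 0 = 1
n6 = v NOR n5 = 1 NOR 1 = 0
So n5 = 1 and n6 = 0.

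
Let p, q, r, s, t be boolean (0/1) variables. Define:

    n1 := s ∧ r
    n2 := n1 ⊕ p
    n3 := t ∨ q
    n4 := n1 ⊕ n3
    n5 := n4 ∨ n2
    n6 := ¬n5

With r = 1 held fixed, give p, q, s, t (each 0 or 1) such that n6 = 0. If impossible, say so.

p=0, q=0, s=1, t=0

Check with r = 1 and p=0, q=0, s=1, t=0:
n1 = s ∧ r = 1 ∧ 1 = 1
n2 = n1 ⊕ p = 1 ⊕ 0 = 1
n3 = t ∨ q = 0 ∨ 0 = 0
n4 = n1 ⊕ n3 = 1 ⊕ 0 = 1
n5 = n4 ∨ n2 = 1 ∨ 1 = 1
n6 = ¬n5 = ¬1 = 0
So n6 = 0.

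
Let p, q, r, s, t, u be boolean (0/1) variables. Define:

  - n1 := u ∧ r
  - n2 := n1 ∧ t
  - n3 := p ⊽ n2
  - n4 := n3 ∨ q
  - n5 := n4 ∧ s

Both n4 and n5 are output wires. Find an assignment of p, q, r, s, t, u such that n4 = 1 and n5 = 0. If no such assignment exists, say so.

p=1 q=1 r=1 s=0 t=1 u=1

Check with p=1 q=1 r=1 s=0 t=1 u=1:
n1 = u ∧ r = 1 ∧ 1 = 1
n2 = n1 ∧ t = 1 ∧ 1 = 1
n3 = p ⊽ n2 = 1 ⊽ 1 = 0
n4 = n3 ∨ q = 0 ∨ 1 = 1
n5 = n4 ∧ s = 1 ∧ 0 = 0
So n4 = 1 and n5 = 0.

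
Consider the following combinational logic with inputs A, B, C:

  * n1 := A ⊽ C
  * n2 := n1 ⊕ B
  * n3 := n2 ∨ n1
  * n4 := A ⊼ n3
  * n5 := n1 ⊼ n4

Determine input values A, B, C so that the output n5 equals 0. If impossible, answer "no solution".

A=0, B=1, C=0

n5 = n1 ⊼ n4 must be 0, so both n1 = 1 and n4 = 1.
n1 = A ⊽ C must be 1, so both A = 0 and C = 0.
Check with A=0, B=1, C=0:
n1 = A ⊽ C = 0 ⊽ 0 = 1
n2 = n1 ⊕ B = 1 ⊕ 1 = 0
n3 = n2 ∨ n1 = 0 ∨ 1 = 1
n4 = A ⊼ n3 = 0 ⊼ 1 = 1
n5 = n1 ⊼ n4 = 1 ⊼ 1 = 0
So n5 = 0 as required.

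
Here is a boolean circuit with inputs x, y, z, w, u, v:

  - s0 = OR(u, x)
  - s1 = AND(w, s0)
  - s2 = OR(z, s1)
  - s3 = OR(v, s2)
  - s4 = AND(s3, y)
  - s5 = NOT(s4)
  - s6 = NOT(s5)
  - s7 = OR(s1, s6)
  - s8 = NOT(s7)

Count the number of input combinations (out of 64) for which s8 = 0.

s8 = NOT(s7) must be 0, so s7 = 1.
s7 = OR(s1, s6) must be 1, so at least one of s1, s6 is 1.
Enumerating the 64 input combinations, 39 give s8 = 0 and 25 give s8 = 1.

39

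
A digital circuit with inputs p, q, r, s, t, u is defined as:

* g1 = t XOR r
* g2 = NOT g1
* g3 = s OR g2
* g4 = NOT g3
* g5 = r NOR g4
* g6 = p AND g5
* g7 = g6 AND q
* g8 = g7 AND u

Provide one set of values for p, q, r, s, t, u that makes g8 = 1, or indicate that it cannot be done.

p=1, q=1, r=0, s=0, t=0, u=1

Check with p=1, q=1, r=0, s=0, t=0, u=1:
g1 = t XOR r = 0 XOR 0 = 0
g2 = NOT g1 = NOT 0 = 1
g3 = s OR g2 = 0 OR 1 = 1
g4 = NOT g3 = NOT 1 = 0
g5 = r NOR g4 = 0 NOR 0 = 1
g6 = p AND g5 = 1 AND 1 = 1
g7 = g6 AND q = 1 AND 1 = 1
g8 = g7 AND u = 1 AND 1 = 1
So g8 = 1 as required.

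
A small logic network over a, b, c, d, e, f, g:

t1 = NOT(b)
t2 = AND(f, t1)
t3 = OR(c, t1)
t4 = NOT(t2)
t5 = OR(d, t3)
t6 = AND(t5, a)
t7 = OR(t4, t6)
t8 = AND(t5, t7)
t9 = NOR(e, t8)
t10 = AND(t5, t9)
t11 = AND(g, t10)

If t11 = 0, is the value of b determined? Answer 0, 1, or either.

Both values of b occur among assignments with t11 = 0:
  b=0: a=0, b=0, c=0, d=0, e=0, f=0, g=0
  b=1: a=0, b=1, c=0, d=0, e=0, f=0, g=0

either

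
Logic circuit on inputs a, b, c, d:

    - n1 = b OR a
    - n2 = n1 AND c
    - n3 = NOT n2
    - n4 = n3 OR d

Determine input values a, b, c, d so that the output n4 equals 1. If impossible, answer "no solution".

n4 = n3 OR d must be 1, so at least one of n3, d is 1.
Check with a=1, b=0, c=0, d=0:
n1 = b OR a = 0 OR 1 = 1
n2 = n1 AND c = 1 AND 0 = 0
n3 = NOT n2 = NOT 0 = 1
n4 = n3 OR d = 1 OR 0 = 1
So n4 = 1 as required.

a=1, b=0, c=0, d=0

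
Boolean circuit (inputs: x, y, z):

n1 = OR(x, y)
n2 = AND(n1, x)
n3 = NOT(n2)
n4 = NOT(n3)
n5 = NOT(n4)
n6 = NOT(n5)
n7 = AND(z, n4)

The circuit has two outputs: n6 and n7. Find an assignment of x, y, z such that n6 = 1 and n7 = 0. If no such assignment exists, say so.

Check with x=1 y=0 z=0:
n1 = OR(x, y) = OR(1, 0) = 1
n2 = AND(n1, x) = AND(1, 1) = 1
n3 = NOT(n2) = NOT 1 = 0
n4 = NOT(n3) = NOT 0 = 1
n5 = NOT(n4) = NOT 1 = 0
n6 = NOT(n5) = NOT 0 = 1
n7 = AND(z, n4) = AND(0, 1) = 0
So n6 = 1 and n7 = 0.

x=1 y=0 z=0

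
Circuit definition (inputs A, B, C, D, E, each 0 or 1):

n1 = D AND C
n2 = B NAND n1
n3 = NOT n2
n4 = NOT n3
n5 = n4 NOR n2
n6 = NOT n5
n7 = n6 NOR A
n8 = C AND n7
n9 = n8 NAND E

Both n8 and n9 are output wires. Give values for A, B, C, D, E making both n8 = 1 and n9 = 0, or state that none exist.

Check with A=0, B=1, C=1, D=1, E=1:
n1 = D AND C = 1 AND 1 = 1
n2 = B NAND n1 = 1 NAND 1 = 0
n3 = NOT n2 = NOT 0 = 1
n4 = NOT n3 = NOT 1 = 0
n5 = n4 NOR n2 = 0 NOR 0 = 1
n6 = NOT n5 = NOT 1 = 0
n7 = n6 NOR A = 0 NOR 0 = 1
n8 = C AND n7 = 1 AND 1 = 1
n9 = n8 NAND E = 1 NAND 1 = 0
So n8 = 1 and n9 = 0.

A=0, B=1, C=1, D=1, E=1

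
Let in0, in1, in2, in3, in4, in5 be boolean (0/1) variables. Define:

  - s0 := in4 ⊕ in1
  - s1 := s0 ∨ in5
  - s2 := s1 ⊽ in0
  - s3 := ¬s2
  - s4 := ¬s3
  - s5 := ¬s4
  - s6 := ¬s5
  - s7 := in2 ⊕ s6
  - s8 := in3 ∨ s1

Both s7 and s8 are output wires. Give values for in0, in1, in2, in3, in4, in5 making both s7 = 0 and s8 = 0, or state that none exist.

Check with in0=0, in1=1, in2=1, in3=0, in4=1, in5=0:
s0 = in4 ⊕ in1 = 1 ⊕ 1 = 0
s1 = s0 ∨ in5 = 0 ∨ 0 = 0
s2 = s1 ⊽ in0 = 0 ⊽ 0 = 1
s3 = ¬s2 = ¬1 = 0
s4 = ¬s3 = ¬0 = 1
s5 = ¬s4 = ¬1 = 0
s6 = ¬s5 = ¬0 = 1
s7 = in2 ⊕ s6 = 1 ⊕ 1 = 0
s8 = in3 ∨ s1 = 0 ∨ 0 = 0
So s7 = 0 and s8 = 0.

in0=0, in1=1, in2=1, in3=0, in4=1, in5=0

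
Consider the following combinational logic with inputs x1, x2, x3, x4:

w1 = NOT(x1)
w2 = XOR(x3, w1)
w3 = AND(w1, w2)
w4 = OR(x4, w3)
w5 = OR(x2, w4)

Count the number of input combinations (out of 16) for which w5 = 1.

13

w5 = OR(x2, w4) must be 1, so at least one of x2, w4 is 1.
Enumerating the 16 input combinations, 13 give w5 = 1 and 3 give w5 = 0.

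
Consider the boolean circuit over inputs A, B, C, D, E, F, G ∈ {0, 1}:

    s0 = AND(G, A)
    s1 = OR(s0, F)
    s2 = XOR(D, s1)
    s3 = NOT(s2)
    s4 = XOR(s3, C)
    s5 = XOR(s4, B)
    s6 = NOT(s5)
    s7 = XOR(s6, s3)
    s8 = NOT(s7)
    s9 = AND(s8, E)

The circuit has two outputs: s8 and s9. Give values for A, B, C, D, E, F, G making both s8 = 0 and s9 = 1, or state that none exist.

Across all 128 input combinations, none give both s8 = 0 and s9 = 1.

no solution exists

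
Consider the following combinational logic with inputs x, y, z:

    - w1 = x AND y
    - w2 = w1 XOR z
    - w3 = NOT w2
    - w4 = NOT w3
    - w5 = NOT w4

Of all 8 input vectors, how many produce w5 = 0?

4

w5 = NOT w4 must be 0, so w4 = 1.
Satisfying assignments:
  x=0, y=0, z=1
  x=0, y=1, z=1
  x=1, y=0, z=1
  x=1, y=1, z=0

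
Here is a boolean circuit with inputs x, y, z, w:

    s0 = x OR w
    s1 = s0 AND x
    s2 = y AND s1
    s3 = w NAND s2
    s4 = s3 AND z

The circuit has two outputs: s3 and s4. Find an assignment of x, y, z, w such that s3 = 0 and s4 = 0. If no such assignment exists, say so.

Check with x=1, y=1, z=1, w=1:
s0 = x OR w = 1 OR 1 = 1
s1 = s0 AND x = 1 AND 1 = 1
s2 = y AND s1 = 1 AND 1 = 1
s3 = w NAND s2 = 1 NAND 1 = 0
s4 = s3 AND z = 0 AND 1 = 0
So s3 = 0 and s4 = 0.

x=1, y=1, z=1, w=1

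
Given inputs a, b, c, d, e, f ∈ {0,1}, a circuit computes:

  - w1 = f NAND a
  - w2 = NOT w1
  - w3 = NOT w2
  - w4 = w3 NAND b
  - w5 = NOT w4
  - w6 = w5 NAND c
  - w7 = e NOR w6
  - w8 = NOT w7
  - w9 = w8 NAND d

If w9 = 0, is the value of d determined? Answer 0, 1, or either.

1

w9 = w8 NAND d must be 0, so both w8 = 1 and d = 1.
Every assignment with w9 = 0 has d = 1; there are 29 such assignment(s).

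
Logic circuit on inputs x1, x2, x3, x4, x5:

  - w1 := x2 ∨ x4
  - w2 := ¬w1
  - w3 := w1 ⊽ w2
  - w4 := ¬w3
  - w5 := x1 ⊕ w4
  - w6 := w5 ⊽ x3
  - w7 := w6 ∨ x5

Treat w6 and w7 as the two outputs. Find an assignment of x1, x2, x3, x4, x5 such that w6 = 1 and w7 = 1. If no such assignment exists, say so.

Check with x1=1, x2=1, x3=0, x4=1, x5=1:
w1 = x2 ∨ x4 = 1 ∨ 1 = 1
w2 = ¬w1 = ¬1 = 0
w3 = w1 ⊽ w2 = 1 ⊽ 0 = 0
w4 = ¬w3 = ¬0 = 1
w5 = x1 ⊕ w4 = 1 ⊕ 1 = 0
w6 = w5 ⊽ x3 = 0 ⊽ 0 = 1
w7 = w6 ∨ x5 = 1 ∨ 1 = 1
So w6 = 1 and w7 = 1.

x1=1, x2=1, x3=0, x4=1, x5=1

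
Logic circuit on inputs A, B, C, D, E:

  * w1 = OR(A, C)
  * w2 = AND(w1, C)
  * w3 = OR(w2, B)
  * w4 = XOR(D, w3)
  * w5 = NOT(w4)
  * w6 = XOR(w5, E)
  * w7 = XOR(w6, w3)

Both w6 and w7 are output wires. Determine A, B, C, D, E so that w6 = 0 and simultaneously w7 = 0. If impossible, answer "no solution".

A=1 B=0 C=0 D=1 E=0

Check with A=1 B=0 C=0 D=1 E=0:
w1 = OR(A, C) = OR(1, 0) = 1
w2 = AND(w1, C) = AND(1, 0) = 0
w3 = OR(w2, B) = OR(0, 0) = 0
w4 = XOR(D, w3) = XOR(1, 0) = 1
w5 = NOT(w4) = NOT 1 = 0
w6 = XOR(w5, E) = XOR(0, 0) = 0
w7 = XOR(w6, w3) = XOR(0, 0) = 0
So w6 = 0 and w7 = 0.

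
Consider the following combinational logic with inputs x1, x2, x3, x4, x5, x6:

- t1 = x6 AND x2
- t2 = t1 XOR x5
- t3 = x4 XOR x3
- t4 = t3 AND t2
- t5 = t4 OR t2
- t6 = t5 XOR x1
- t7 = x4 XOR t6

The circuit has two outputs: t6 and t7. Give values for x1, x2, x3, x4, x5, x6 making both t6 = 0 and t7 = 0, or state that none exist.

Check with x1=1, x2=1, x3=1, x4=0, x5=1, x6=0:
t1 = x6 AND x2 = 0 AND 1 = 0
t2 = t1 XOR x5 = 0 XOR 1 = 1
t3 = x4 XOR x3 = 0 XOR 1 = 1
t4 = t3 AND t2 = 1 AND 1 = 1
t5 = t4 OR t2 = 1 OR 1 = 1
t6 = t5 XOR x1 = 1 XOR 1 = 0
t7 = x4 XOR t6 = 0 XOR 0 = 0
So t6 = 0 and t7 = 0.

x1=1, x2=1, x3=1, x4=0, x5=1, x6=0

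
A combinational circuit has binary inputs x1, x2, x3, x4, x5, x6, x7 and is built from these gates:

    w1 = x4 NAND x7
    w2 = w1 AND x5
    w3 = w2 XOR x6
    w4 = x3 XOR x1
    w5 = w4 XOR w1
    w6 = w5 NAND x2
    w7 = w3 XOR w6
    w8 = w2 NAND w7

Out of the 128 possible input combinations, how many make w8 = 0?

24

w8 = w2 NAND w7 must be 0, so both w2 = 1 and w7 = 1.
Enumerating the 128 input combinations, 24 give w8 = 0 and 104 give w8 = 1.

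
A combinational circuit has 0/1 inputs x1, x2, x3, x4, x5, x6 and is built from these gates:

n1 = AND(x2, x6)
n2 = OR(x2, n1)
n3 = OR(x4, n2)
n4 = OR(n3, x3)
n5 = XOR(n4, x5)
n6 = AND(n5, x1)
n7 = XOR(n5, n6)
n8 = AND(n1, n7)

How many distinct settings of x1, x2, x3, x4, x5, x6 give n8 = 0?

60

n8 = AND(n1, n7) must be 0, so at least one of n1, n7 is 0.
Enumerating the 64 input combinations, 60 give n8 = 0 and 4 give n8 = 1.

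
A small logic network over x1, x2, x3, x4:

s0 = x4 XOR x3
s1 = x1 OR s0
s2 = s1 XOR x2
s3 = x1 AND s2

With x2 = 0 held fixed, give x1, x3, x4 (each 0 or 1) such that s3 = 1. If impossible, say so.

x1=1, x3=0, x4=0

s3 = x1 AND s2 must be 1, so both x1 = 1 and s2 = 1.
Check with x2 = 0 and x1=1, x3=0, x4=0:
s0 = x4 XOR x3 = 0 XOR 0 = 0
s1 = x1 OR s0 = 1 OR 0 = 1
s2 = s1 XOR x2 = 1 XOR 0 = 1
s3 = x1 AND s2 = 1 AND 1 = 1
So s3 = 1.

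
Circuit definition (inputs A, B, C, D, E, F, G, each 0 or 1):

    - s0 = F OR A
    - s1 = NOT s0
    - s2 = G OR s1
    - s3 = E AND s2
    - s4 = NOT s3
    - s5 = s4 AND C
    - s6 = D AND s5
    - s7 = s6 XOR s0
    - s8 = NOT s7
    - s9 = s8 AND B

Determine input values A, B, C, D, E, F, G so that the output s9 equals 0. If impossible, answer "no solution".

s9 = s8 AND B must be 0, so at least one of s8, B is 0.
Check with A=0, B=0, C=1, D=0, E=1, F=0, G=1:
s0 = F OR A = 0 OR 0 = 0
s1 = NOT s0 = NOT 0 = 1
s2 = G OR s1 = 1 OR 1 = 1
s3 = E AND s2 = 1 AND 1 = 1
s4 = NOT s3 = NOT 1 = 0
s5 = s4 AND C = 0 AND 1 = 0
s6 = D AND s5 = 0 AND 0 = 0
s7 = s6 XOR s0 = 0 XOR 0 = 0
s8 = NOT s7 = NOT 0 = 1
s9 = s8 AND B = 1 AND 0 = 0
So s9 = 0 as required.

A=0, B=0, C=1, D=0, E=1, F=0, G=1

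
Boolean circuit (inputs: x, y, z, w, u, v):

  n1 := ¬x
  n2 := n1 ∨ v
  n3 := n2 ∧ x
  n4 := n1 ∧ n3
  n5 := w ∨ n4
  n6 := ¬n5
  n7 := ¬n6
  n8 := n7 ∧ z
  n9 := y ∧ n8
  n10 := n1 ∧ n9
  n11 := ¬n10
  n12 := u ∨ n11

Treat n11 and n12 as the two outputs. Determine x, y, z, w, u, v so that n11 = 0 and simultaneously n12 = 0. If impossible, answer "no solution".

x=0 y=1 z=1 w=1 u=0 v=1

Check with x=0 y=1 z=1 w=1 u=0 v=1:
n1 = ¬x = ¬0 = 1
n2 = n1 ∨ v = 1 ∨ 1 = 1
n3 = n2 ∧ x = 1 ∧ 0 = 0
n4 = n1 ∧ n3 = 1 ∧ 0 = 0
n5 = w ∨ n4 = 1 ∨ 0 = 1
n6 = ¬n5 = ¬1 = 0
n7 = ¬n6 = ¬0 = 1
n8 = n7 ∧ z = 1 ∧ 1 = 1
n9 = y ∧ n8 = 1 ∧ 1 = 1
n10 = n1 ∧ n9 = 1 ∧ 1 = 1
n11 = ¬n10 = ¬1 = 0
n12 = u ∨ n11 = 0 ∨ 0 = 0
So n11 = 0 and n12 = 0.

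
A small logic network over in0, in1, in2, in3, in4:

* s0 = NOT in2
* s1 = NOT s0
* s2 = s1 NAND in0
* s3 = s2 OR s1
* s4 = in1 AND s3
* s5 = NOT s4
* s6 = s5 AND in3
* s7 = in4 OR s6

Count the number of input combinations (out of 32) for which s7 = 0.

12

s7 = in4 OR s6 must be 0, so both in4 = 0 and s6 = 0.
Enumerating the 32 input combinations, 12 give s7 = 0 and 20 give s7 = 1.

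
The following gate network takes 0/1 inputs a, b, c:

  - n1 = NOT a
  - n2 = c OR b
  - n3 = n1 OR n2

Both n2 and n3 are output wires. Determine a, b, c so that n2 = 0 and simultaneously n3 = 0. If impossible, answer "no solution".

a=1, b=0, c=0

Check with a=1, b=0, c=0:
n1 = NOT a = NOT 1 = 0
n2 = c OR b = 0 OR 0 = 0
n3 = n1 OR n2 = 0 OR 0 = 0
So n2 = 0 and n3 = 0.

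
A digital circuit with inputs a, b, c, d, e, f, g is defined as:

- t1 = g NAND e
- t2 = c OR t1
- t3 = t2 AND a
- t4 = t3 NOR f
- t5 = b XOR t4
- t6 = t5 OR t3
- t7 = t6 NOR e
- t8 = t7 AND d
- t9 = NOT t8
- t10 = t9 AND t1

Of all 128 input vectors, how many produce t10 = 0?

t10 = t9 AND t1 must be 0, so at least one of t9, t1 is 0.
Enumerating the 128 input combinations, 40 give t10 = 0 and 88 give t10 = 1.

40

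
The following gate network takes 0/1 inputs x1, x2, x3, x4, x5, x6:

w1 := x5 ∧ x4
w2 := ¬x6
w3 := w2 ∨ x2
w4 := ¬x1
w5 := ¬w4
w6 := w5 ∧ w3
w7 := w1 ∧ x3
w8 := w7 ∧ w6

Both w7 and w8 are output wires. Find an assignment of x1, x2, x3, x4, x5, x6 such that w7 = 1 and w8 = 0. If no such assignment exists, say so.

Check with x1=0, x2=0, x3=1, x4=1, x5=1, x6=1:
w1 = x5 ∧ x4 = 1 ∧ 1 = 1
w2 = ¬x6 = ¬1 = 0
w3 = w2 ∨ x2 = 0 ∨ 0 = 0
w4 = ¬x1 = ¬0 = 1
w5 = ¬w4 = ¬1 = 0
w6 = w5 ∧ w3 = 0 ∧ 0 = 0
w7 = w1 ∧ x3 = 1 ∧ 1 = 1
w8 = w7 ∧ w6 = 1 ∧ 0 = 0
So w7 = 1 and w8 = 0.

x1=0, x2=0, x3=1, x4=1, x5=1, x6=1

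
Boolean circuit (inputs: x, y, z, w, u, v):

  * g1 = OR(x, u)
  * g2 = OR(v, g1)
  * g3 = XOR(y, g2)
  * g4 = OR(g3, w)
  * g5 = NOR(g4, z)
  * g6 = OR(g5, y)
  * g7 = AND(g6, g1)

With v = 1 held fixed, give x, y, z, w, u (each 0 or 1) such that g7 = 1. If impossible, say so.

x=1, y=1, z=0, w=0, u=0

g7 = AND(g6, g1) must be 1, so both g6 = 1 and g1 = 1.
g6 = OR(g5, y) must be 1, so at least one of g5, y is 1.
Check with v = 1 and x=1, y=1, z=0, w=0, u=0:
g1 = OR(x, u) = OR(1, 0) = 1
g2 = OR(v, g1) = OR(1, 1) = 1
g3 = XOR(y, g2) = XOR(1, 1) = 0
g4 = OR(g3, w) = OR(0, 0) = 0
g5 = NOR(g4, z) = NOR(0, 0) = 1
g6 = OR(g5, y) = OR(1, 1) = 1
g7 = AND(g6, g1) = AND(1, 1) = 1
So g7 = 1.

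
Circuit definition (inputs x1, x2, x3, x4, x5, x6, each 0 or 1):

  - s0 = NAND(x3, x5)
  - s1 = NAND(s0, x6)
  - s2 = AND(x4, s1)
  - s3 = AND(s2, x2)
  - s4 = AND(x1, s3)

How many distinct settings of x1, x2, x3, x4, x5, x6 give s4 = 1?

s4 = AND(x1, s3) must be 1, so both x1 = 1 and s3 = 1.
s3 = AND(s2, x2) must be 1, so both s2 = 1 and x2 = 1.
Satisfying assignments:
  x1=1, x2=1, x3=0, x4=1, x5=0, x6=0
  x1=1, x2=1, x3=0, x4=1, x5=1, x6=0
  x1=1, x2=1, x3=1, x4=1, x5=0, x6=0
  x1=1, x2=1, x3=1, x4=1, x5=1, x6=0
  x1=1, x2=1, x3=1, x4=1, x5=1, x6=1

5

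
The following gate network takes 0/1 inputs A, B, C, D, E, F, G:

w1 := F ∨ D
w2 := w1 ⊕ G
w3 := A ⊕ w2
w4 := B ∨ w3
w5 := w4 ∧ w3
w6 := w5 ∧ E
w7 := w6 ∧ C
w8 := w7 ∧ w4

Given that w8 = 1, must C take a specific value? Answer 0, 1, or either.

1

w8 = w7 ∧ w4 must be 1, so both w7 = 1 and w4 = 1.
w7 = w6 ∧ C must be 1, so both w6 = 1 and C = 1.
Every assignment with w8 = 1 has C = 1; there are 16 such assignment(s).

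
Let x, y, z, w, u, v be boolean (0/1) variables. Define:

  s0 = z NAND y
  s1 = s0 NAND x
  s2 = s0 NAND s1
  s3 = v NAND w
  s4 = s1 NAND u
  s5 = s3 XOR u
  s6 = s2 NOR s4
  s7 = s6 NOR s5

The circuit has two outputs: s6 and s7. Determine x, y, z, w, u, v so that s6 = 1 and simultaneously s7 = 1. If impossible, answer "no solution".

Across all 64 input combinations, none give both s6 = 1 and s7 = 1.

no solution exists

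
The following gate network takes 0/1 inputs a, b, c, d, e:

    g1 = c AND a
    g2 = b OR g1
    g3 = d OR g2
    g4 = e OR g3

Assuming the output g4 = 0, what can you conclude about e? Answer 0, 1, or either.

g4 = e OR g3 must be 0, so both e = 0 and g3 = 0.
g3 = d OR g2 must be 0, so both d = 0 and g2 = 0.
g2 = b OR g1 must be 0, so both b = 0 and g1 = 0.
Every assignment with g4 = 0 has e = 0; there are 3 such assignment(s).
  a=0, b=0, c=0, d=0, e=0
  a=0, b=0, c=1, d=0, e=0
  a=1, b=0, c=0, d=0, e=0

0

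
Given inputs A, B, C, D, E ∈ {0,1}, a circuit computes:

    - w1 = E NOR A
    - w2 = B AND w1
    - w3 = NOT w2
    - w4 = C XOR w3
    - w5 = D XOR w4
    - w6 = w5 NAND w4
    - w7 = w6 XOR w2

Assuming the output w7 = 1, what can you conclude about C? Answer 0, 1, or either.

either

Both values of C occur among assignments with w7 = 1:
  C=0: A=0, B=0, C=0, D=1, E=0
  C=1: A=0, B=0, C=1, D=0, E=0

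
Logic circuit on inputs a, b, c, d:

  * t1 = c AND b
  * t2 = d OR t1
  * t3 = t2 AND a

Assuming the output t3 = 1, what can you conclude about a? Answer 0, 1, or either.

t3 = t2 AND a must be 1, so both t2 = 1 and a = 1.
Every assignment with t3 = 1 has a = 1; there are 5 such assignment(s).

1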